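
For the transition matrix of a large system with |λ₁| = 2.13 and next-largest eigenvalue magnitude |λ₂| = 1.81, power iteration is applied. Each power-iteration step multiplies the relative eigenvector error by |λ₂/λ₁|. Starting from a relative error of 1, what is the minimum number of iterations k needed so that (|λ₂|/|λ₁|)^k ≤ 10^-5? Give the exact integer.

71

|λ₂/λ₁| = 1.81/2.13 = 0.84977
Need k ≥ ln(10^-5) / ln(0.84977) = -11.5129 / -0.1628 ≈ 70.720
Smallest integer k satisfying the bound: 71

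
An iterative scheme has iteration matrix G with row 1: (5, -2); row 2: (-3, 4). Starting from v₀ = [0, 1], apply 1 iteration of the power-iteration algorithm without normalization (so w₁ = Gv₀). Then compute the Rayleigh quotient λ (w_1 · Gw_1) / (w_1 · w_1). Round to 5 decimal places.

λ ≈ 6.20000

w1 = Gv₀ = (5·0 + (-2)·1; (-3)·0 + 4·1) = (-2, 4)
Gw1 = (-18, 22)
w1·Gw1 = (-2)·(-18) + 4·22 = 124; w1·w1 = (-2)·(-2) + 4·4 = 20
λ ≈ 124/20 = 6.20000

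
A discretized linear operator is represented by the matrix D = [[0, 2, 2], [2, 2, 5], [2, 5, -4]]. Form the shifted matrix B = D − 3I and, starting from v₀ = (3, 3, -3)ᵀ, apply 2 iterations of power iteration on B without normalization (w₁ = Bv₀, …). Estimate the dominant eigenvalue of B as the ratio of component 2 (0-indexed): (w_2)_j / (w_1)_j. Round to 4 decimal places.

μ ≈ -8.8571

B = D − 3I has rows (-3, 2, 2); (2, -1, 5); (2, 5, -7)
w1 = Bv₀ = (-9, -12, 42)
w2 = Bw1 = (87, 204, -372)
Ratio: -372/42 = -8.8571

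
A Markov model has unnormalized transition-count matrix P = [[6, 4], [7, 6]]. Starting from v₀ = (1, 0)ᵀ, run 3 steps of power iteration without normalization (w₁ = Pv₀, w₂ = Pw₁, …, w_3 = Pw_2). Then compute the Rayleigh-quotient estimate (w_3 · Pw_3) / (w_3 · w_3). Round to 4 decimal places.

w1 = Pv₀ = (6·1 + 4·0; 7·1 + 6·0) = (6, 7)
w2 = Pw1 = (6·6 + 4·7; 7·6 + 6·7) = (64, 84)
w3 = Pw2 = (720, 952)
Pw3 = (8128, 10752)
w3·Pw3 = 720·8128 + 952·10752 = 16088064; w3·w3 = 720·720 + 952·952 = 1424704
λ ≈ 16088064/1424704 = 11.2922

11.2922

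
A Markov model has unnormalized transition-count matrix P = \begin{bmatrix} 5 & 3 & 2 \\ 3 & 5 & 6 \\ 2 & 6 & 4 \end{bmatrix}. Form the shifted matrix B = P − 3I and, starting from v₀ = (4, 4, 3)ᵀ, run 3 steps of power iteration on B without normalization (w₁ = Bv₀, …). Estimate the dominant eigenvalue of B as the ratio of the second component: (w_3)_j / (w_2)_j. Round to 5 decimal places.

9.13736

B = P − 3I has rows (2, 3, 2); (3, 2, 6); (2, 6, 1)
w1 = Bv₀ = (2·4 + 3·4 + 2·3; 3·4 + 2·4 + 6·3; 2·4 + 6·4 + 1·3) = (26, 38, 35)
w2 = Bw1 = (2·26 + 3·38 + 2·35; 3·26 + 2·38 + 6·35; 2·26 + 6·38 + 1·35) = (236, 364, 315)
w3 = Bw2 = (2194, 3326, 2971)
Ratio: 3326/364 = 9.13736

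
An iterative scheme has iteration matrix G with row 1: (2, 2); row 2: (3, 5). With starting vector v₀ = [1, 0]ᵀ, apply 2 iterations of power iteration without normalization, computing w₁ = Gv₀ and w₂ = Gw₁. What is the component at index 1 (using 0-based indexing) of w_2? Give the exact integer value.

21

w1 = Gv₀ = (2·1 + 2·0; 3·1 + 5·0) = (2, 3)
w2 = Gw1 = (2·2 + 2·3; 3·2 + 5·3) = (10, 21)
The requested component of w2 is 21.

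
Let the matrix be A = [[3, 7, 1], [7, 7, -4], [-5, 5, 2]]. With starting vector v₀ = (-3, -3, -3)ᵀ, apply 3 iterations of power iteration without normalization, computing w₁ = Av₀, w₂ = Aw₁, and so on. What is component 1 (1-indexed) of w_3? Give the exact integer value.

-3861

w1 = Av₀ = (3·(-3) + 7·(-3) + 1·(-3); 7·(-3) + 7·(-3) + (-4)·(-3); (-5)·(-3) + 5·(-3) + 2·(-3)) = (-33, -30, -6)
w2 = Aw1 = (3·(-33) + 7·(-30) + 1·(-6); 7·(-33) + 7·(-30) + (-4)·(-6); (-5)·(-33) + 5·(-30) + 2·(-6)) = (-315, -417, 3)
w3 = Aw2 = (-3861, -5136, -504)
The requested component of w3 is -3861.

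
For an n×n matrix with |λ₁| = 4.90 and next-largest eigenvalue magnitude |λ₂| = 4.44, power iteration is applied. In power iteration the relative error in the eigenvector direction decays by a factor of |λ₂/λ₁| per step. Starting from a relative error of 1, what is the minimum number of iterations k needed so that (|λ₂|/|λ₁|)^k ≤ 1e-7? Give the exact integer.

164

|λ₂/λ₁| = 4.44/4.90 = 0.90612
Need k ≥ ln(1e-7) / ln(0.90612) = -16.1181 / -0.0986 ≈ 163.501
Smallest integer k satisfying the bound: 164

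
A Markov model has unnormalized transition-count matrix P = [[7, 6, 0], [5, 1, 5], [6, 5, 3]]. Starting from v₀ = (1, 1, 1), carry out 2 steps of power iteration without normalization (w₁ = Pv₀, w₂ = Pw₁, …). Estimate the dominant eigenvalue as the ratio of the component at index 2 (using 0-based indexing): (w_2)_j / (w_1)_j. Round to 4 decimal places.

w1 = Pv₀ = (7·1 + 6·1 + 0·1; 5·1 + 1·1 + 5·1; 6·1 + 5·1 + 3·1) = (13, 11, 14)
w2 = Pw1 = (7·13 + 6·11 + 0·14; 5·13 + 1·11 + 5·14; 6·13 + 5·11 + 3·14) = (157, 146, 175)
Ratio at component: 175 / 14 = 12.5000

12.5000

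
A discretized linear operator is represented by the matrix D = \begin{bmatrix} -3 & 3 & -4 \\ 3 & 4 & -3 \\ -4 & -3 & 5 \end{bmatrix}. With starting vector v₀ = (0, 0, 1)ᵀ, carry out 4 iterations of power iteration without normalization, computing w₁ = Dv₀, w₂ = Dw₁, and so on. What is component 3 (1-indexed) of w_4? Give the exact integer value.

w1 = Dv₀ = ((-3)·0 + 3·0 + (-4)·1; 3·0 + 4·0 + (-3)·1; (-4)·0 + (-3)·0 + 5·1) = (-4, -3, 5)
w2 = Dw1 = ((-3)·(-4) + 3·(-3) + (-4)·5; 3·(-4) + 4·(-3) + (-3)·5; (-4)·(-4) + (-3)·(-3) + 5·5) = (-17, -39, 50)
w3 = Dw2 = (-266, -357, 435)
w4 = Dw3 = (-2013, -3531, 4310)
The requested component of w4 is 4310.

4310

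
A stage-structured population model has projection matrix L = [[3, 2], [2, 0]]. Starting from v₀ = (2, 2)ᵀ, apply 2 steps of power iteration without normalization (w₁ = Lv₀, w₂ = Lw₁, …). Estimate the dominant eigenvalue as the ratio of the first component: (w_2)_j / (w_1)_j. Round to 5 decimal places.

3.80000

w1 = Lv₀ = (10, 4)
w2 = Lw1 = (38, 20)
Ratio at component: 38 / 10 = 3.80000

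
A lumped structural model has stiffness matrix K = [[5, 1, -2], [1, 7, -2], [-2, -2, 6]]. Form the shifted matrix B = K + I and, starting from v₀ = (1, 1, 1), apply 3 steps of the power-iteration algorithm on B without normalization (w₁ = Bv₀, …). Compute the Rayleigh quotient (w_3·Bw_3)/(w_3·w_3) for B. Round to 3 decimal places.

μ ≈ 9.950

B = K + I has rows (6, 1, -2); (1, 8, -2); (-2, -2, 7)
w1 = Bv₀ = (5, 7, 3)
w2 = Bw1 = (31, 55, -3)
w3 = Bw2 = (247, 477, -193)
Bw3 = (2345, 4449, -2799)
w3·Bw3 = 3241595; w3·w3 = 325787; μ ≈ 3241595/325787 = 9.950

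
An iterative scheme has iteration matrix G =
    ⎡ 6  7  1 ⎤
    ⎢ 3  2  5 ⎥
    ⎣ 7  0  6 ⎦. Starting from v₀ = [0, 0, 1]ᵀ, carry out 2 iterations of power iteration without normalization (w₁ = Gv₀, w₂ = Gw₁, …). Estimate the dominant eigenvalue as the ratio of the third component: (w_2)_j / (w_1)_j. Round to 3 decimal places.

λ ≈ 7.167

w1 = Gv₀ = (1, 5, 6)
w2 = Gw1 = (47, 43, 43)
Ratio at component: 43 / 6 = 7.167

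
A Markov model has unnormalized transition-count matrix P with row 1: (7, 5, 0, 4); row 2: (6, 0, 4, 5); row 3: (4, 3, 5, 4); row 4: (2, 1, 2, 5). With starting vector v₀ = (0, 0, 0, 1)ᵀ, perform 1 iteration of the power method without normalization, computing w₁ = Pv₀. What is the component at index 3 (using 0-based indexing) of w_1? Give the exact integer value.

w1 = Pv₀ = (4, 5, 4, 5)
The requested component of w1 is 5.

5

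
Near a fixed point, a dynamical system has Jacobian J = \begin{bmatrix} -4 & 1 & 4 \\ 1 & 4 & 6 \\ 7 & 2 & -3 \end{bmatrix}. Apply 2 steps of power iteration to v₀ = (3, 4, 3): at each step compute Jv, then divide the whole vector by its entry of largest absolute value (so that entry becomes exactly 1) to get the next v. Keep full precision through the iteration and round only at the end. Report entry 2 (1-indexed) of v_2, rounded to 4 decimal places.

1.0000

Jv0 = (4.00000, 37.00000, 20.00000); divide by 37.00000 → v1 = (0.10811, 1.00000, 0.54054)
Jv1 = (2.72973, 7.35135, 1.13514); divide by 7.35135 → v2 = (0.37132, 1.00000, 0.15441)
Requested entry of v2: 272/272 = 1.0000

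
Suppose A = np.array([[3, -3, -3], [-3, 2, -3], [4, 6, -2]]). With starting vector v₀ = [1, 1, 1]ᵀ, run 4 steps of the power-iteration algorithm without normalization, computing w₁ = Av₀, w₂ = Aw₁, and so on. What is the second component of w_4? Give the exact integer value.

214

w1 = Av₀ = (3·1 + (-3)·1 + (-3)·1; (-3)·1 + 2·1 + (-3)·1; 4·1 + 6·1 + (-2)·1) = (-3, -4, 8)
w2 = Aw1 = (3·(-3) + (-3)·(-4) + (-3)·8; (-3)·(-3) + 2·(-4) + (-3)·8; 4·(-3) + 6·(-4) + (-2)·8) = (-21, -23, -52)
w3 = Aw2 = (162, 173, -118)
w4 = Aw3 = (321, 214, 1922)
The requested component of w4 is 214.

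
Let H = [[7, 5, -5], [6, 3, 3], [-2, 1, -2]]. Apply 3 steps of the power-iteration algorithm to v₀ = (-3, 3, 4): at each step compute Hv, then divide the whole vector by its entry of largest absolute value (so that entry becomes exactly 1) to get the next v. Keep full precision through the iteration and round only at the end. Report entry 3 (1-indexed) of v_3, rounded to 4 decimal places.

Hv0 = (-26.00000, 3.00000, 1.00000); divide by -26.00000 → v1 = (1.00000, -0.11538, -0.03846)
Hv1 = (6.61538, 5.53846, -2.03846); divide by 6.61538 → v2 = (1.00000, 0.83721, -0.30814)
Hv2 = (12.72674, 7.58721, -0.54651); divide by 12.72674 → v3 = (1.00000, 0.59616, -0.04294)
Requested entry of v3: 94/-2189 = -0.0429

-0.0429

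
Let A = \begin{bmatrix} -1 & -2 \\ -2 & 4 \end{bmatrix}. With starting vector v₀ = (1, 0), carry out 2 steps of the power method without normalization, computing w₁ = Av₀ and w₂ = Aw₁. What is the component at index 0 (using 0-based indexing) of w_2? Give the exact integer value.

w1 = Av₀ = (-1, -2)
w2 = Aw1 = (5, -6)
The requested component of w2 is 5.

5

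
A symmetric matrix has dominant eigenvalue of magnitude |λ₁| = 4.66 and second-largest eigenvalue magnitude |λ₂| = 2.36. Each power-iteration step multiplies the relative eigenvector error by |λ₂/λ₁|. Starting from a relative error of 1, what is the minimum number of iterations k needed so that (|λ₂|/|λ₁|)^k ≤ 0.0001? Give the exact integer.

|λ₂/λ₁| = 2.36/4.66 = 0.50644
Need k ≥ ln(0.0001) / ln(0.50644) = -9.2103 / -0.6804 ≈ 13.538
Smallest integer k satisfying the bound: 14

14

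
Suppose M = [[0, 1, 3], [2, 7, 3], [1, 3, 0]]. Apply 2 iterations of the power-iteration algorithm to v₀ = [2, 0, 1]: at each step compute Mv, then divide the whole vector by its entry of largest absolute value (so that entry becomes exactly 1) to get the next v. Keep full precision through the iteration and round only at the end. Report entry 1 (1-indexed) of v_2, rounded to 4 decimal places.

0.2131

Mv0 = (3.00000, 7.00000, 2.00000); divide by 7.00000 → v1 = (0.42857, 1.00000, 0.28571)
Mv1 = (1.85714, 8.71429, 3.42857); divide by 8.71429 → v2 = (0.21311, 1.00000, 0.39344)
Requested entry of v2: 13/61 = 0.2131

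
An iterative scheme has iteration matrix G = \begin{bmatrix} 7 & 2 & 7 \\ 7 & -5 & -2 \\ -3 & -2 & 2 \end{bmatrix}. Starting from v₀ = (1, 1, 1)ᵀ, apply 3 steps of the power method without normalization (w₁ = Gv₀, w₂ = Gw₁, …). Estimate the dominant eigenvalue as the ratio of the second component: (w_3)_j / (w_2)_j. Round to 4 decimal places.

λ ≈ 1.3136

w1 = Gv₀ = (7·1 + 2·1 + 7·1; 7·1 + (-5)·1 + (-2)·1; (-3)·1 + (-2)·1 + 2·1) = (16, 0, -3)
w2 = Gw1 = (7·16 + 2·0 + 7·(-3); 7·16 + (-5)·0 + (-2)·(-3); (-3)·16 + (-2)·0 + 2·(-3)) = (91, 118, -54)
w3 = Gw2 = (495, 155, -617)
Ratio at component: 155 / 118 = 1.3136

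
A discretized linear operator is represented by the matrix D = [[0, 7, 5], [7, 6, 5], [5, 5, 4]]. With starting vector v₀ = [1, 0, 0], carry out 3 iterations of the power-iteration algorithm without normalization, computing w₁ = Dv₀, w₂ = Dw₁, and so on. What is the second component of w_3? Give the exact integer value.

w1 = Dv₀ = (0·1 + 7·0 + 5·0; 7·1 + 6·0 + 5·0; 5·1 + 5·0 + 4·0) = (0, 7, 5)
w2 = Dw1 = (0·0 + 7·7 + 5·5; 7·0 + 6·7 + 5·5; 5·0 + 5·7 + 4·5) = (74, 67, 55)
w3 = Dw2 = (744, 1195, 925)
The requested component of w3 is 1195.

1195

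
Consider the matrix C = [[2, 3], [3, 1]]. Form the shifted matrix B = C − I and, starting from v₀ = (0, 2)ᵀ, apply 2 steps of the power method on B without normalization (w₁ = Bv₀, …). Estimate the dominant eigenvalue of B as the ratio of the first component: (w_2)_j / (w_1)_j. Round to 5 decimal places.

B = C − I has rows (1, 3); (3, 0)
w1 = Bv₀ = (1·0 + 3·2; 3·0 + 0·2) = (6, 0)
w2 = Bw1 = (1·6 + 3·0; 3·6 + 0·0) = (6, 18)
Ratio: 6/6 = 1.00000

1.00000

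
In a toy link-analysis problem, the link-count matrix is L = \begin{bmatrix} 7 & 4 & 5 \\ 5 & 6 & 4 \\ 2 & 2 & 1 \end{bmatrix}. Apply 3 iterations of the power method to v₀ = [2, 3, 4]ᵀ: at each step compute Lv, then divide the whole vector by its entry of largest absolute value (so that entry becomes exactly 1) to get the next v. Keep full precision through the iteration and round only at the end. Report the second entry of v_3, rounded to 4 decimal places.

0.9678

Lv0 = (46.00000, 44.00000, 14.00000); divide by 46.00000 → v1 = (1.00000, 0.95652, 0.30435)
Lv1 = (12.34783, 11.95652, 4.21739); divide by 12.34783 → v2 = (1.00000, 0.96831, 0.34155)
Lv2 = (12.58099, 12.17606, 4.27817); divide by 12.58099 → v3 = (1.00000, 0.96781, 0.34005)
Requested entry of v3: 6916/7146 = 0.9678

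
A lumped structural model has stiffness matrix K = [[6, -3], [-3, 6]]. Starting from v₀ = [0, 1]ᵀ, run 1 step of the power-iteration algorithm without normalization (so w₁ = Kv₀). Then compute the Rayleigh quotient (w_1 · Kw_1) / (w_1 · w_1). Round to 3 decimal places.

w1 = Kv₀ = (6·0 + (-3)·1; (-3)·0 + 6·1) = (-3, 6)
Kw1 = (-36, 45)
w1·Kw1 = (-3)·(-36) + 6·45 = 378; w1·w1 = (-3)·(-3) + 6·6 = 45
λ ≈ 378/45 = 8.400

8.400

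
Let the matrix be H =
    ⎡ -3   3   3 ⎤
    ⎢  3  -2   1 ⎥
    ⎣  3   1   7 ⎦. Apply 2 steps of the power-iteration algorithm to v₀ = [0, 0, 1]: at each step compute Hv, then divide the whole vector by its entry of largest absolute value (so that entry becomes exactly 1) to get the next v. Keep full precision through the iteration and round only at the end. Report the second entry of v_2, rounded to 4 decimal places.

0.2373

Hv0 = (3.00000, 1.00000, 7.00000); divide by 7.00000 → v1 = (0.42857, 0.14286, 1.00000)
Hv1 = (2.14286, 2.00000, 8.42857); divide by 8.42857 → v2 = (0.25424, 0.23729, 1.00000)
Requested entry of v2: 14/59 = 0.2373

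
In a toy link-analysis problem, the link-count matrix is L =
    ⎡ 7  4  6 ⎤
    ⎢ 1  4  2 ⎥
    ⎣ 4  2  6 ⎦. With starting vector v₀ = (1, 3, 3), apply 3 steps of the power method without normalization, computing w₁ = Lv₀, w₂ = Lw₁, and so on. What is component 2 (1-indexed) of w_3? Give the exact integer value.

1887

w1 = Lv₀ = (37, 19, 28)
w2 = Lw1 = (503, 169, 354)
w3 = Lw2 = (6321, 1887, 4474)
The requested component of w3 is 1887.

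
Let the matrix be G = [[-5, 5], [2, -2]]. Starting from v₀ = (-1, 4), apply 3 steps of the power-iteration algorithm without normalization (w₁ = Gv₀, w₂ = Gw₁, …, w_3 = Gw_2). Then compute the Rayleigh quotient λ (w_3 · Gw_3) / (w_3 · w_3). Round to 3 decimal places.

λ ≈ -7.000

w1 = Gv₀ = (25, -10)
w2 = Gw1 = (-175, 70)
w3 = Gw2 = (1225, -490)
Gw3 = (-8575, 3430)
w3·Gw3 = 1225·(-8575) + (-490)·3430 = -12185075; w3·w3 = 1225·1225 + (-490)·(-490) = 1740725
λ ≈ -12185075/1740725 = -7.000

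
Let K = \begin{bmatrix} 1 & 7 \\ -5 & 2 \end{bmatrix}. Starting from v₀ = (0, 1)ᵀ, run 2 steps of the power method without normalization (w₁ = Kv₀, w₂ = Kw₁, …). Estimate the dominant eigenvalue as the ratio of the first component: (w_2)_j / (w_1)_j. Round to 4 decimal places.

3.0000

w1 = Kv₀ = (7, 2)
w2 = Kw1 = (21, -31)
Ratio at component: 21 / 7 = 3.0000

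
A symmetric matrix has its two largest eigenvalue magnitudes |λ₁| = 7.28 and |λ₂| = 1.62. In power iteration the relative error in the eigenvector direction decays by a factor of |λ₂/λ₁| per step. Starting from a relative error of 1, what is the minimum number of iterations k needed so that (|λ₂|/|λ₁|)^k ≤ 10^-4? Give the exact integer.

|λ₂/λ₁| = 1.62/7.28 = 0.22253
Need k ≥ ln(10^-4) / ln(0.22253) = -9.2103 / -1.5027 ≈ 6.129
Smallest integer k satisfying the bound: 7

7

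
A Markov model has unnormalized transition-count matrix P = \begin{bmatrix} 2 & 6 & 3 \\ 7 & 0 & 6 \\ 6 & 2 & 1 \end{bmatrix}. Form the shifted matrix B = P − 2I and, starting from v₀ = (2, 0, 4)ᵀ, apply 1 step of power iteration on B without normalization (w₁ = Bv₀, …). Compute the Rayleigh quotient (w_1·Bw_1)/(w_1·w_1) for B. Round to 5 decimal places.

B = P − 2I has rows (0, 6, 3); (7, -2, 6); (6, 2, -1)
w1 = Bv₀ = (12, 38, 8)
Bw1 = (252, 56, 140)
w1·Bw1 = 6272; w1·w1 = 1652; μ ≈ 6272/1652 = 3.79661

μ ≈ 3.79661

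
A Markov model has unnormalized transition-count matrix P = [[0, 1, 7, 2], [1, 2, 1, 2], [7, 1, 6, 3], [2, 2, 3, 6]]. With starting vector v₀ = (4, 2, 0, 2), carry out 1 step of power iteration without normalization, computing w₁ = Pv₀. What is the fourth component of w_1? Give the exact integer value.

24

w1 = Pv₀ = (0·4 + 1·2 + 7·0 + 2·2; 1·4 + 2·2 + 1·0 + 2·2; 7·4 + 1·2 + 6·0 + 3·2; 2·4 + 2·2 + 3·0 + 6·2) = (6, 12, 36, 24)
The requested component of w1 is 24.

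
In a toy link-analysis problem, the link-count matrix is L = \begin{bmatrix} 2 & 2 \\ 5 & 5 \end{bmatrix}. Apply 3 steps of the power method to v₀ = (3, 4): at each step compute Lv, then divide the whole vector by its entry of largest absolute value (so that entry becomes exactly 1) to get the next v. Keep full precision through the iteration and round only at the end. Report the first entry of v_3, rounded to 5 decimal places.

Lv0 = (14.000000, 35.000000); divide by 35.000000 → v1 = (0.400000, 1.000000)
Lv1 = (2.800000, 7.000000); divide by 7.000000 → v2 = (0.400000, 1.000000)
Lv2 = (2.800000, 7.000000); divide by 7.000000 → v3 = (0.400000, 1.000000)
Requested entry of v3: 686/1715 = 0.40000

0.40000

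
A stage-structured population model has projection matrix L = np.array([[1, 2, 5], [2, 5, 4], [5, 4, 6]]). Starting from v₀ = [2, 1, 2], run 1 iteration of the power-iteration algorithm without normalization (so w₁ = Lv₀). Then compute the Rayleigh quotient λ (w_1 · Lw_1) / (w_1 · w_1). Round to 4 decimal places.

λ ≈ 11.9078

w1 = Lv₀ = (1·2 + 2·1 + 5·2; 2·2 + 5·1 + 4·2; 5·2 + 4·1 + 6·2) = (14, 17, 26)
Lw1 = (178, 217, 294)
w1·Lw1 = 14·178 + 17·217 + 26·294 = 13825; w1·w1 = 14·14 + 17·17 + 26·26 = 1161
λ ≈ 13825/1161 = 11.9078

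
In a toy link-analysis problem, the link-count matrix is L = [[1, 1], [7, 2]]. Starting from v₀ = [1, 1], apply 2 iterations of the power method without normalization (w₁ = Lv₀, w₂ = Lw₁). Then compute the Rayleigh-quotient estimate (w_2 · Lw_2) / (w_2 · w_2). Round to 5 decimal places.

w1 = Lv₀ = (2, 9)
w2 = Lw1 = (11, 32)
Lw2 = (43, 141)
w2·Lw2 = 11·43 + 32·141 = 4985; w2·w2 = 11·11 + 32·32 = 1145
λ ≈ 4985/1145 = 4.35371

λ ≈ 4.35371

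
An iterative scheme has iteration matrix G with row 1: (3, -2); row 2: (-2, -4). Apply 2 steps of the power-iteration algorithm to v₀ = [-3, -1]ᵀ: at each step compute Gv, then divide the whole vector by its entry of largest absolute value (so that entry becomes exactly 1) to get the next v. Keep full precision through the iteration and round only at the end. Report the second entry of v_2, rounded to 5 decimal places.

0.63415

Gv0 = (-7.000000, 10.000000); divide by 10.000000 → v1 = (-0.700000, 1.000000)
Gv1 = (-4.100000, -2.600000); divide by -4.100000 → v2 = (1.000000, 0.634146)
Requested entry of v2: -26/-41 = 0.63415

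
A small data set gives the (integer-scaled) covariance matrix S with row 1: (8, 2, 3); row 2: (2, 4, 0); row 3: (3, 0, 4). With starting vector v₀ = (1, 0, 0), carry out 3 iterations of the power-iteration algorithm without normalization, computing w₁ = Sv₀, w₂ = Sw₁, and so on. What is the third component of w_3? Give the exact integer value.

w1 = Sv₀ = (8, 2, 3)
w2 = Sw1 = (77, 24, 36)
w3 = Sw2 = (772, 250, 375)
The requested component of w3 is 375.

375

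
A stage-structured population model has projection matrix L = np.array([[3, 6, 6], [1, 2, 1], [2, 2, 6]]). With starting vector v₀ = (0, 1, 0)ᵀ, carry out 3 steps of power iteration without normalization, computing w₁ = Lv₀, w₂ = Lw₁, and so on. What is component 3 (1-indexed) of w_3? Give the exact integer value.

276

w1 = Lv₀ = (3·0 + 6·1 + 6·0; 1·0 + 2·1 + 1·0; 2·0 + 2·1 + 6·0) = (6, 2, 2)
w2 = Lw1 = (3·6 + 6·2 + 6·2; 1·6 + 2·2 + 1·2; 2·6 + 2·2 + 6·2) = (42, 12, 28)
w3 = Lw2 = (366, 94, 276)
The requested component of w3 is 276.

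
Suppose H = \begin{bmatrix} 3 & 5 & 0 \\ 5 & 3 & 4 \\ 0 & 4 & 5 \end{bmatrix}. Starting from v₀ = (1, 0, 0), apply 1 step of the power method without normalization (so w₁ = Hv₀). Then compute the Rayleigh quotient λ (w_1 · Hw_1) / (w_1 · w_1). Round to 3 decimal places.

λ ≈ 7.412

w1 = Hv₀ = (3, 5, 0)
Hw1 = (34, 30, 20)
w1·Hw1 = 3·34 + 5·30 + 0·20 = 252; w1·w1 = 3·3 + 5·5 + 0·0 = 34
λ ≈ 252/34 = 7.412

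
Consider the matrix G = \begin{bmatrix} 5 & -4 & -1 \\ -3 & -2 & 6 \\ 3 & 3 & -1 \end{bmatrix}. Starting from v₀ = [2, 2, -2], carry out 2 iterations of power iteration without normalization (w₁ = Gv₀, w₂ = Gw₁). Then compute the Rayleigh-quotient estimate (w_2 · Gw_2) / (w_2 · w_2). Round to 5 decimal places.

-5.47853

w1 = Gv₀ = (4, -22, 14)
w2 = Gw1 = (94, 116, -68)
Gw2 = (74, -922, 698)
w2·Gw2 = 94·74 + 116·(-922) + (-68)·698 = -147460; w2·w2 = 94·94 + 116·116 + (-68)·(-68) = 26916
λ ≈ -147460/26916 = -5.47853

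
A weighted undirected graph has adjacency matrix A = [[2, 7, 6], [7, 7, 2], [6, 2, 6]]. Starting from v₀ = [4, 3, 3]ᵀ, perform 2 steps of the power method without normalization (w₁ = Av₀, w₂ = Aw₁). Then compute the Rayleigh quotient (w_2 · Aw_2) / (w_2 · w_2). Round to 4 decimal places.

w1 = Av₀ = (2·4 + 7·3 + 6·3; 7·4 + 7·3 + 2·3; 6·4 + 2·3 + 6·3) = (47, 55, 48)
w2 = Aw1 = (2·47 + 7·55 + 6·48; 7·47 + 7·55 + 2·48; 6·47 + 2·55 + 6·48) = (767, 810, 680)
Aw2 = (11284, 12399, 10302)
w2·Aw2 = 767·11284 + 810·12399 + 680·10302 = 25703378; w2·w2 = 767·767 + 810·810 + 680·680 = 1706789
λ ≈ 25703378/1706789 = 15.0595

15.0595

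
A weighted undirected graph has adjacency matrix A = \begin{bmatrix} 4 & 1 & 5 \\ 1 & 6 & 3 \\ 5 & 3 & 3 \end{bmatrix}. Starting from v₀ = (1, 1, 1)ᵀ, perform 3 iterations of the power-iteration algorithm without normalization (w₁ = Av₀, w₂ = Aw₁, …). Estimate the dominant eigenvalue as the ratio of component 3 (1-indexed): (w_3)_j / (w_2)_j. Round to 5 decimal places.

w1 = Av₀ = (10, 10, 11)
w2 = Aw1 = (105, 103, 113)
w3 = Aw2 = (1088, 1062, 1173)
Ratio at component: 1173 / 113 = 10.38053

10.38053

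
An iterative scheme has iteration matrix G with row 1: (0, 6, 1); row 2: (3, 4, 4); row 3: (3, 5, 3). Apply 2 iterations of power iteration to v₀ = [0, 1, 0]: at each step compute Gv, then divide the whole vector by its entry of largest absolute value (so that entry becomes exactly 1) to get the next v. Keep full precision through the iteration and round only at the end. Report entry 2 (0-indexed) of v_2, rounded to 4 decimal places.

Gv0 = (6.00000, 4.00000, 5.00000); divide by 6.00000 → v1 = (1.00000, 0.66667, 0.83333)
Gv1 = (4.83333, 9.00000, 8.83333); divide by 9.00000 → v2 = (0.53704, 1.00000, 0.98148)
Requested entry of v2: 53/54 = 0.9815

0.9815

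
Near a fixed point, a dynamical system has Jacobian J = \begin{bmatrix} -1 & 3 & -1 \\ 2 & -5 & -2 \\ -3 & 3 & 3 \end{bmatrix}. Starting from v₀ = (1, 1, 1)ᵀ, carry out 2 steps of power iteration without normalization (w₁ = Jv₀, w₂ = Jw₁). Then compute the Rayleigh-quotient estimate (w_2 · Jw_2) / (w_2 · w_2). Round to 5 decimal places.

w1 = Jv₀ = (1, -5, 3)
w2 = Jw1 = (-19, 21, -9)
Jw2 = (91, -125, 93)
w2·Jw2 = (-19)·91 + 21·(-125) + (-9)·93 = -5191; w2·w2 = (-19)·(-19) + 21·21 + (-9)·(-9) = 883
λ ≈ -5191/883 = -5.87882

-5.87882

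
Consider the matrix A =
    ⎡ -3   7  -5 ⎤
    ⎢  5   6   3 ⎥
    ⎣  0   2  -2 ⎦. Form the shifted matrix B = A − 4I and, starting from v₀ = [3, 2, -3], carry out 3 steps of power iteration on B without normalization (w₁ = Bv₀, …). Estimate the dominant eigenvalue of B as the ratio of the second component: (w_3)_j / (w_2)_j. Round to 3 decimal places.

B = A − 4I has rows (-7, 7, -5); (5, 2, 3); (0, 2, -6)
w1 = Bv₀ = ((-7)·3 + 7·2 + (-5)·(-3); 5·3 + 2·2 + 3·(-3); 0·3 + 2·2 + (-6)·(-3)) = (8, 10, 22)
w2 = Bw1 = ((-7)·8 + 7·10 + (-5)·22; 5·8 + 2·10 + 3·22; 0·8 + 2·10 + (-6)·22) = (-96, 126, -112)
w3 = Bw2 = (2114, -564, 924)
Ratio: -564/126 = -4.476

μ ≈ -4.476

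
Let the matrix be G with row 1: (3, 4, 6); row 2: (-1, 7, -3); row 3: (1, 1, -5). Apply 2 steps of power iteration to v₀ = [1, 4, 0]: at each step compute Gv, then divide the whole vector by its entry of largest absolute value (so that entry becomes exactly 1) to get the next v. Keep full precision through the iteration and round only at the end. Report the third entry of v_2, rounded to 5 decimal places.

0.10769

Gv0 = (19.000000, 27.000000, 5.000000); divide by 27.000000 → v1 = (0.703704, 1.000000, 0.185185)
Gv1 = (7.222222, 5.740741, 0.777778); divide by 7.222222 → v2 = (1.000000, 0.794872, 0.107692)
Requested entry of v2: 21/195 = 0.10769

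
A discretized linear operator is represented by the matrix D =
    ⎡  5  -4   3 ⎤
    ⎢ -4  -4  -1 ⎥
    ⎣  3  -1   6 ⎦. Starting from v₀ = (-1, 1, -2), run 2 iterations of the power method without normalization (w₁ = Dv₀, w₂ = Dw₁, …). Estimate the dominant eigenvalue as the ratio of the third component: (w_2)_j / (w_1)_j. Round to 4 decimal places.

λ ≈ 8.9375

w1 = Dv₀ = (5·(-1) + (-4)·1 + 3·(-2); (-4)·(-1) + (-4)·1 + (-1)·(-2); 3·(-1) + (-1)·1 + 6·(-2)) = (-15, 2, -16)
w2 = Dw1 = (5·(-15) + (-4)·2 + 3·(-16); (-4)·(-15) + (-4)·2 + (-1)·(-16); 3·(-15) + (-1)·2 + 6·(-16)) = (-131, 68, -143)
Ratio at component: -143 / -16 = 8.9375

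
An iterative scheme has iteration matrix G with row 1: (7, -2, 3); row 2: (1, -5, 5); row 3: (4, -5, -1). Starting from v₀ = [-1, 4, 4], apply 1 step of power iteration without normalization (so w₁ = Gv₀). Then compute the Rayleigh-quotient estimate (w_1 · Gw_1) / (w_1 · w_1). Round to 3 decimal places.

w1 = Gv₀ = (7·(-1) + (-2)·4 + 3·4; 1·(-1) + (-5)·4 + 5·4; 4·(-1) + (-5)·4 + (-1)·4) = (-3, -1, -28)
Gw1 = (-103, -138, 21)
w1·Gw1 = (-3)·(-103) + (-1)·(-138) + (-28)·21 = -141; w1·w1 = (-3)·(-3) + (-1)·(-1) + (-28)·(-28) = 794
λ ≈ -141/794 = -0.178

λ ≈ -0.178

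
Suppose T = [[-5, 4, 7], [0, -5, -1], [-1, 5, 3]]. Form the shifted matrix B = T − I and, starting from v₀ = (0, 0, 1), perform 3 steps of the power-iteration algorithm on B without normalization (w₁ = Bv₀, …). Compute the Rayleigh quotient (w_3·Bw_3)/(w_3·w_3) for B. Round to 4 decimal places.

B = T − I has rows (-6, 4, 7); (0, -6, -1); (-1, 5, 2)
w1 = Bv₀ = ((-6)·0 + 4·0 + 7·1; 0·0 + (-6)·0 + (-1)·1; (-1)·0 + 5·0 + 2·1) = (7, -1, 2)
w2 = Bw1 = ((-6)·7 + 4·(-1) + 7·2; 0·7 + (-6)·(-1) + (-1)·2; (-1)·7 + 5·(-1) + 2·2) = (-32, 4, -8)
w3 = Bw2 = (152, -16, 36)
Bw3 = (-724, 60, -160)
w3·Bw3 = -116768; w3·w3 = 24656; μ ≈ -116768/24656 = -4.7359

-4.7359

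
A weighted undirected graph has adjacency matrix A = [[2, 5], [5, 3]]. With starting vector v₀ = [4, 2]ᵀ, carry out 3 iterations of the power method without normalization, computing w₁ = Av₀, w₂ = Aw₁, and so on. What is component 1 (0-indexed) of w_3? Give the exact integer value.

w1 = Av₀ = (18, 26)
w2 = Aw1 = (166, 168)
w3 = Aw2 = (1172, 1334)
The requested component of w3 is 1334.

1334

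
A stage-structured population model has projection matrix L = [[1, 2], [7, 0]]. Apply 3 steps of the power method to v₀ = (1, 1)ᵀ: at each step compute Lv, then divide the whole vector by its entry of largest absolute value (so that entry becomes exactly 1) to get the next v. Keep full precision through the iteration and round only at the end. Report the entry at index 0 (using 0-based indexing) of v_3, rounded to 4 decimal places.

Lv0 = (3.00000, 7.00000); divide by 7.00000 → v1 = (0.42857, 1.00000)
Lv1 = (2.42857, 3.00000); divide by 3.00000 → v2 = (0.80952, 1.00000)
Lv2 = (2.80952, 5.66667); divide by 5.66667 → v3 = (0.49580, 1.00000)
Requested entry of v3: 59/119 = 0.4958

0.4958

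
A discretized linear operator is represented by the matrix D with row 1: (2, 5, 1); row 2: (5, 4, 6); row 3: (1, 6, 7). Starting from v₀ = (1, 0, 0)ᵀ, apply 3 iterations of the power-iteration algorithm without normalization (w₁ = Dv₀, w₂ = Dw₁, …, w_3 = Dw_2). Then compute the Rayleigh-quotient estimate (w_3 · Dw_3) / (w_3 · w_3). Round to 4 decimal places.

w1 = Dv₀ = (2·1 + 5·0 + 1·0; 5·1 + 4·0 + 6·0; 1·1 + 6·0 + 7·0) = (2, 5, 1)
w2 = Dw1 = (2·2 + 5·5 + 1·1; 5·2 + 4·5 + 6·1; 1·2 + 6·5 + 7·1) = (30, 36, 39)
w3 = Dw2 = (279, 528, 519)
Dw3 = (3717, 6621, 7080)
w3·Dw3 = 279·3717 + 528·6621 + 519·7080 = 8207451; w3·w3 = 279·279 + 528·528 + 519·519 = 625986
λ ≈ 8207451/625986 = 13.1112

13.1112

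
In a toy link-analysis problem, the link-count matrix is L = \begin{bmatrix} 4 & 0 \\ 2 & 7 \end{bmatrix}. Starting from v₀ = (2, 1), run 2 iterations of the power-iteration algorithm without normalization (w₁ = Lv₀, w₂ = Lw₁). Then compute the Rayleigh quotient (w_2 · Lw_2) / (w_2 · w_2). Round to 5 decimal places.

7.29774

w1 = Lv₀ = (4·2 + 0·1; 2·2 + 7·1) = (8, 11)
w2 = Lw1 = (4·8 + 0·11; 2·8 + 7·11) = (32, 93)
Lw2 = (128, 715)
w2·Lw2 = 32·128 + 93·715 = 70591; w2·w2 = 32·32 + 93·93 = 9673
λ ≈ 70591/9673 = 7.29774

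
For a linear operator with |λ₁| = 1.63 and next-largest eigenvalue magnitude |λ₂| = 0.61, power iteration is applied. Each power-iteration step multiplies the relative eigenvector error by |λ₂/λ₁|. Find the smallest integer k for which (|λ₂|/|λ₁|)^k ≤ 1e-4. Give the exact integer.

10

|λ₂/λ₁| = 0.61/1.63 = 0.37423
Need k ≥ ln(1e-4) / ln(0.37423) = -9.2103 / -0.9829 ≈ 9.371
Smallest integer k satisfying the bound: 10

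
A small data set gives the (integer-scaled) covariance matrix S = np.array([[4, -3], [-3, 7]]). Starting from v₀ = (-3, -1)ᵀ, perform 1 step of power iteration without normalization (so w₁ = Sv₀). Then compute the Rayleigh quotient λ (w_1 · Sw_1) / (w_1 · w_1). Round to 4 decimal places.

w1 = Sv₀ = (-9, 2)
Sw1 = (-42, 41)
w1·Sw1 = (-9)·(-42) + 2·41 = 460; w1·w1 = (-9)·(-9) + 2·2 = 85
λ ≈ 460/85 = 5.4118

λ ≈ 5.4118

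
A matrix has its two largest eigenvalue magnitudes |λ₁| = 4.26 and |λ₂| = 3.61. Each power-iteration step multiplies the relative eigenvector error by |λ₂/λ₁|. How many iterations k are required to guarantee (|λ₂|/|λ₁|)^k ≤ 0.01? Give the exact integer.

|λ₂/λ₁| = 3.61/4.26 = 0.84742
Need k ≥ ln(0.01) / ln(0.84742) = -4.6052 / -0.1656 ≈ 27.815
Smallest integer k satisfying the bound: 28

28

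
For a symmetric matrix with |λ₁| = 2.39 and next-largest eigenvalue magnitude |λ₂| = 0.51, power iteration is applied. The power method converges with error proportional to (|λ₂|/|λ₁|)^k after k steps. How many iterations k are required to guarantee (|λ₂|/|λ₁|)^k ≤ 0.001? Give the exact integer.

5

|λ₂/λ₁| = 0.51/2.39 = 0.21339
Need k ≥ ln(0.001) / ln(0.21339) = -6.9078 / -1.5446 ≈ 4.472
Smallest integer k satisfying the bound: 5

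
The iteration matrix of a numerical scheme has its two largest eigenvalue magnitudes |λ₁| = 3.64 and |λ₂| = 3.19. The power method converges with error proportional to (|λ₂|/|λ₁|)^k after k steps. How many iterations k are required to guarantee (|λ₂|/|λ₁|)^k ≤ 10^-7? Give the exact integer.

|λ₂/λ₁| = 3.19/3.64 = 0.87637
Need k ≥ ln(10^-7) / ln(0.87637) = -16.1181 / -0.1320 ≈ 122.141
Smallest integer k satisfying the bound: 123

123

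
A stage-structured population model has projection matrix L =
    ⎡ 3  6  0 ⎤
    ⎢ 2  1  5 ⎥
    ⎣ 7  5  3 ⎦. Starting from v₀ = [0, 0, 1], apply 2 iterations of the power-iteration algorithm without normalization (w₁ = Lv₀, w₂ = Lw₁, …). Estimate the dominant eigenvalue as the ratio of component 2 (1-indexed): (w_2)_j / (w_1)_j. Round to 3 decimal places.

4.000

w1 = Lv₀ = (0, 5, 3)
w2 = Lw1 = (30, 20, 34)
Ratio at component: 20 / 5 = 4.000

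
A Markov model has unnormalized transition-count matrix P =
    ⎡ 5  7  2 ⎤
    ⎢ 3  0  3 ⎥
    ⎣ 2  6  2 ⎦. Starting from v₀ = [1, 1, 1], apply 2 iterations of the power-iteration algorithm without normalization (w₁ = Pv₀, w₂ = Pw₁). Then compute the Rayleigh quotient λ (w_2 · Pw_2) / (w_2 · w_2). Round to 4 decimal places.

w1 = Pv₀ = (5·1 + 7·1 + 2·1; 3·1 + 0·1 + 3·1; 2·1 + 6·1 + 2·1) = (14, 6, 10)
w2 = Pw1 = (5·14 + 7·6 + 2·10; 3·14 + 0·6 + 3·10; 2·14 + 6·6 + 2·10) = (132, 72, 84)
Pw2 = (1332, 648, 864)
w2·Pw2 = 132·1332 + 72·648 + 84·864 = 295056; w2·w2 = 132·132 + 72·72 + 84·84 = 29664
λ ≈ 295056/29664 = 9.9466

9.9466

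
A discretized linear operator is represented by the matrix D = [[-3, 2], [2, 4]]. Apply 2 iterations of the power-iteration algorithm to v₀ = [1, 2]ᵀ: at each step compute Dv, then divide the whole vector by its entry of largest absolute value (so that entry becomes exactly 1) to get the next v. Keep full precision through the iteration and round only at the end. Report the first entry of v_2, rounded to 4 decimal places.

Dv0 = (1.00000, 10.00000); divide by 10.00000 → v1 = (0.10000, 1.00000)
Dv1 = (1.70000, 4.20000); divide by 4.20000 → v2 = (0.40476, 1.00000)
Requested entry of v2: 17/42 = 0.4048

0.4048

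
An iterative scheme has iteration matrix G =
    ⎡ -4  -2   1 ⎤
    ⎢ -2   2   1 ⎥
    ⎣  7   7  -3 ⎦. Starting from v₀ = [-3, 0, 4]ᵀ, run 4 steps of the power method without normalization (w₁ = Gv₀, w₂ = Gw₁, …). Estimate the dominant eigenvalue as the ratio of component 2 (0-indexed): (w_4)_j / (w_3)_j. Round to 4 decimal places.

λ ≈ -7.4755

w1 = Gv₀ = ((-4)·(-3) + (-2)·0 + 1·4; (-2)·(-3) + 2·0 + 1·4; 7·(-3) + 7·0 + (-3)·4) = (16, 10, -33)
w2 = Gw1 = ((-4)·16 + (-2)·10 + 1·(-33); (-2)·16 + 2·10 + 1·(-33); 7·16 + 7·10 + (-3)·(-33)) = (-117, -45, 281)
w3 = Gw2 = (839, 425, -1977)
w4 = Gw3 = (-6183, -2805, 14779)
Ratio at component: 14779 / -1977 = -7.4755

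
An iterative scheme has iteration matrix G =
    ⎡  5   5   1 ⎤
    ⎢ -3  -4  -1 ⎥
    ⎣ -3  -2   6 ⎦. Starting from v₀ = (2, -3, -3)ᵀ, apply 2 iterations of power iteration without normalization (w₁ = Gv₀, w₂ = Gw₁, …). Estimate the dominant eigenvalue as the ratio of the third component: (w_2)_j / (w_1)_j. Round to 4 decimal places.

w1 = Gv₀ = (5·2 + 5·(-3) + 1·(-3); (-3)·2 + (-4)·(-3) + (-1)·(-3); (-3)·2 + (-2)·(-3) + 6·(-3)) = (-8, 9, -18)
w2 = Gw1 = (5·(-8) + 5·9 + 1·(-18); (-3)·(-8) + (-4)·9 + (-1)·(-18); (-3)·(-8) + (-2)·9 + 6·(-18)) = (-13, 6, -102)
Ratio at component: -102 / -18 = 5.6667

5.6667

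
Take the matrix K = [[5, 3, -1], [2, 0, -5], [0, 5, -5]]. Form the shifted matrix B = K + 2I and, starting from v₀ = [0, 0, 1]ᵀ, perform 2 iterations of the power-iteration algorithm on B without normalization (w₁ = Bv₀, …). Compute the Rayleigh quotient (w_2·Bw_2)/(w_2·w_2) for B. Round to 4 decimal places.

1.8978

B = K + 2I has rows (7, 3, -1); (2, 2, -5); (0, 5, -3)
w1 = Bv₀ = (7·0 + 3·0 + (-1)·1; 2·0 + 2·0 + (-5)·1; 0·0 + 5·0 + (-3)·1) = (-1, -5, -3)
w2 = Bw1 = (7·(-1) + 3·(-5) + (-1)·(-3); 2·(-1) + 2·(-5) + (-5)·(-3); 0·(-1) + 5·(-5) + (-3)·(-3)) = (-19, 3, -16)
Bw2 = (-108, 48, 63)
w2·Bw2 = 1188; w2·w2 = 626; μ ≈ 1188/626 = 1.8978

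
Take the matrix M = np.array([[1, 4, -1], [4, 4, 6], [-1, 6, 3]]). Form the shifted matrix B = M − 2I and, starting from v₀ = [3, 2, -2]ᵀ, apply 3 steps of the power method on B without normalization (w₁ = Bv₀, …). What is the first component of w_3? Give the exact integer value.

B = M − 2I has rows (-1, 4, -1); (4, 2, 6); (-1, 6, 1)
w1 = Bv₀ = ((-1)·3 + 4·2 + (-1)·(-2); 4·3 + 2·2 + 6·(-2); (-1)·3 + 6·2 + 1·(-2)) = (7, 4, 7)
w2 = Bw1 = ((-1)·7 + 4·4 + (-1)·7; 4·7 + 2·4 + 6·7; (-1)·7 + 6·4 + 1·7) = (2, 78, 24)
w3 = Bw2 = (286, 308, 490)
Requested component of w3: 286

286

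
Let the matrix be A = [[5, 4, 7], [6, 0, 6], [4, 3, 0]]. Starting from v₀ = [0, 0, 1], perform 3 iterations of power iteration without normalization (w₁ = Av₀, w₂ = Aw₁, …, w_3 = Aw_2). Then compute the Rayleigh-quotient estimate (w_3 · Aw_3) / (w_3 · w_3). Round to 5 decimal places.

11.54116

w1 = Av₀ = (5·0 + 4·0 + 7·1; 6·0 + 0·0 + 6·1; 4·0 + 3·0 + 0·1) = (7, 6, 0)
w2 = Aw1 = (5·7 + 4·6 + 7·0; 6·7 + 0·6 + 6·0; 4·7 + 3·6 + 0·0) = (59, 42, 46)
w3 = Aw2 = (785, 630, 362)
Aw3 = (8979, 6882, 5030)
w3·Aw3 = 785·8979 + 630·6882 + 362·5030 = 13205035; w3·w3 = 785·785 + 630·630 + 362·362 = 1144169
λ ≈ 13205035/1144169 = 11.54116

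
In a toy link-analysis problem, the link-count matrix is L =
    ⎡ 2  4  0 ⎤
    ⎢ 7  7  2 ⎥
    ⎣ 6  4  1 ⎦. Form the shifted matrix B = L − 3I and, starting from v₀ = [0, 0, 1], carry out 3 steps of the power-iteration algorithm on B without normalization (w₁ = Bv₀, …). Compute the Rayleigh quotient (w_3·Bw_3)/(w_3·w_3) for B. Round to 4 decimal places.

B = L − 3I has rows (-1, 4, 0); (7, 4, 2); (6, 4, -2)
w1 = Bv₀ = ((-1)·0 + 4·0 + 0·1; 7·0 + 4·0 + 2·1; 6·0 + 4·0 + (-2)·1) = (0, 2, -2)
w2 = Bw1 = ((-1)·0 + 4·2 + 0·(-2); 7·0 + 4·2 + 2·(-2); 6·0 + 4·2 + (-2)·(-2)) = (8, 4, 12)
w3 = Bw2 = (8, 96, 40)
Bw3 = (376, 520, 352)
w3·Bw3 = 67008; w3·w3 = 10880; μ ≈ 67008/10880 = 6.1588

6.1588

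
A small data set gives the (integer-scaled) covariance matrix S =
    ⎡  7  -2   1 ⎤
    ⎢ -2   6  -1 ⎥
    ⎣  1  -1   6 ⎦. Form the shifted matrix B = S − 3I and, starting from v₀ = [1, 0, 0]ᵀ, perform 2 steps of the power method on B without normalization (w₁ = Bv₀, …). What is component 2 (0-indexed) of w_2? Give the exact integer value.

B = S − 3I has rows (4, -2, 1); (-2, 3, -1); (1, -1, 3)
w1 = Bv₀ = (4·1 + (-2)·0 + 1·0; (-2)·1 + 3·0 + (-1)·0; 1·1 + (-1)·0 + 3·0) = (4, -2, 1)
w2 = Bw1 = (4·4 + (-2)·(-2) + 1·1; (-2)·4 + 3·(-2) + (-1)·1; 1·4 + (-1)·(-2) + 3·1) = (21, -15, 9)
Requested component of w2: 9

9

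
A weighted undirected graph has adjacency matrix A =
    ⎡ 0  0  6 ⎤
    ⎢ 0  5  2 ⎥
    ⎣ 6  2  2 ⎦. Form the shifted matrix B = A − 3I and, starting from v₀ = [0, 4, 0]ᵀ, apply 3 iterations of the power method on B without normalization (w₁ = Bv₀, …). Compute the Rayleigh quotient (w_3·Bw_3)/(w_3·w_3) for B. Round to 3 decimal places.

μ ≈ -3.131

B = A − 3I has rows (-3, 0, 6); (0, 2, 2); (6, 2, -1)
w1 = Bv₀ = (0, 8, 8)
w2 = Bw1 = (48, 32, 8)
w3 = Bw2 = (-96, 80, 344)
Bw3 = (2352, 848, -760)
w3·Bw3 = -419392; w3·w3 = 133952; μ ≈ -419392/133952 = -3.131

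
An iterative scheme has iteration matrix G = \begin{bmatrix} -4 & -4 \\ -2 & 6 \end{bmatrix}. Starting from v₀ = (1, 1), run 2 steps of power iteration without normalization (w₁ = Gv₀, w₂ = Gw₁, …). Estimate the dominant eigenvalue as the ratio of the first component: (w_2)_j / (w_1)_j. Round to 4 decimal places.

w1 = Gv₀ = (-8, 4)
w2 = Gw1 = (16, 40)
Ratio at component: 16 / -8 = -2.0000

-2.0000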